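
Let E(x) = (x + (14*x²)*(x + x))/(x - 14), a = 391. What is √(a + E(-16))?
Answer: √948255/15 ≈ 64.919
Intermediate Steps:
E(x) = (x + 28*x³)/(-14 + x) (E(x) = (x + (14*x²)*(2*x))/(-14 + x) = (x + 28*x³)/(-14 + x))
√(a + E(-16)) = √(391 + (-16 + 28*(-16)³)/(-14 - 16)) = √(391 + (-16 + 28*(-4096))/(-30)) = √(391 - (-16 - 114688)/30) = √(391 - 1/30*(-114704)) = √(391 + 57352/15) = √(63217/15) = √948255/15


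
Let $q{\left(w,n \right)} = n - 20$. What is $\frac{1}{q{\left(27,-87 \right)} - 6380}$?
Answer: $- \frac{1}{6487} \approx -0.00015415$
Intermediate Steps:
$q{\left(w,n \right)} = -20 + n$
$\frac{1}{q{\left(27,-87 \right)} - 6380} = \frac{1}{\left(-20 - 87\right) - 6380} = \frac{1}{-107 - 6380} = \frac{1}{-6487} = - \frac{1}{6487}$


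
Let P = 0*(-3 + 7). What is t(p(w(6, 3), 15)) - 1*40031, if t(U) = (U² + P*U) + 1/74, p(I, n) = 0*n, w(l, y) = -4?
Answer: -2962293/74 ≈ -40031.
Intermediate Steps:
P = 0 (P = 0*4 = 0)
p(I, n) = 0
t(U) = 1/74 + U² (t(U) = (U² + 0*U) + 1/74 = (U² + 0) + 1/74 = U² + 1/74 = 1/74 + U²)
t(p(w(6, 3), 15)) - 1*40031 = (1/74 + 0²) - 1*40031 = (1/74 + 0) - 40031 = 1/74 - 40031 = -2962293/74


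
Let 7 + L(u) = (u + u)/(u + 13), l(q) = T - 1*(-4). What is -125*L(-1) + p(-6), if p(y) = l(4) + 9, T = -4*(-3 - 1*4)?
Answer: 5621/6 ≈ 936.83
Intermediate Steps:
T = 28 (T = -4*(-3 - 4) = -4*(-7) = 28)
l(q) = 32 (l(q) = 28 - 1*(-4) = 28 + 4 = 32)
p(y) = 41 (p(y) = 32 + 9 = 41)
L(u) = -7 + 2*u/(13 + u) (L(u) = -7 + (u + u)/(u + 13) = -7 + (2*u)/(13 + u) = -7 + 2*u/(13 + u))
-125*L(-1) + p(-6) = -125*(-91 - 5*(-1))/(13 - 1) + 41 = -125*(-91 + 5)/12 + 41 = -125*(-86)/12 + 41 = -125*(-43/6) + 41 = 5375/6 + 41 = 5621/6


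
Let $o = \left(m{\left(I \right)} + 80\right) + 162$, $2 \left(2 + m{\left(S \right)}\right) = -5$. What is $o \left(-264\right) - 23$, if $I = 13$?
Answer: $-62723$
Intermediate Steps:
$m{\left(S \right)} = - \frac{9}{2}$ ($m{\left(S \right)} = -2 + \frac{1}{2} \left(-5\right) = -2 - \frac{5}{2} = - \frac{9}{2}$)
$o = \frac{475}{2}$ ($o = \left(- \frac{9}{2} + 80\right) + 162 = \frac{151}{2} + 162 = \frac{475}{2} \approx 237.5$)
$o \left(-264\right) - 23 = \frac{475}{2} \left(-264\right) - 23 = -62700 - 23 = -62723$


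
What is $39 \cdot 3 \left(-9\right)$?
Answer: $-1053$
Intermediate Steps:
$39 \cdot 3 \left(-9\right) = 117 \left(-9\right) = -1053$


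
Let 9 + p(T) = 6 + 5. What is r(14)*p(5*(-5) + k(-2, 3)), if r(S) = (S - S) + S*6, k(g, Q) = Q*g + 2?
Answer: 168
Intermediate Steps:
k(g, Q) = 2 + Q*g
p(T) = 2 (p(T) = -9 + (6 + 5) = -9 + 11 = 2)
r(S) = 6*S (r(S) = 0 + 6*S = 6*S)
r(14)*p(5*(-5) + k(-2, 3)) = (6*14)*2 = 84*2 = 168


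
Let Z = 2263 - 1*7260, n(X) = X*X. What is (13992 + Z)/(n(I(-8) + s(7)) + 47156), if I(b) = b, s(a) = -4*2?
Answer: 8995/47412 ≈ 0.18972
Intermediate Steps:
s(a) = -8
n(X) = X**2
Z = -4997 (Z = 2263 - 7260 = -4997)
(13992 + Z)/(n(I(-8) + s(7)) + 47156) = (13992 - 4997)/((-8 - 8)**2 + 47156) = 8995/((-16)**2 + 47156) = 8995/(256 + 47156) = 8995/47412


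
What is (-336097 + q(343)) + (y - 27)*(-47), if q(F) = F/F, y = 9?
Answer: -335250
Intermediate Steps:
q(F) = 1
(-336097 + q(343)) + (y - 27)*(-47) = (-336097 + 1) + (9 - 27)*(-47) = -336096 - 18*(-47) = -336096 + 846 = -335250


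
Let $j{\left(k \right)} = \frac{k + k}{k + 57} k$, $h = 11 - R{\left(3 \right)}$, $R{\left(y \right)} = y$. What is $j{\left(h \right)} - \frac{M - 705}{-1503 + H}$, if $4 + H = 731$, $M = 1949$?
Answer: $\frac{45047}{12610} \approx 3.5723$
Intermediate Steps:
$H = 727$ ($H = -4 + 731 = 727$)
$h = 8$ ($h = 11 - 3 = 8$)
$j{\left(k \right)} = \frac{2 k^{2}}{57 + k}$ ($j{\left(k \right)} = \frac{2 k}{57 + k} k = \frac{2 k^{2}}{57 + k}$)
$j{\left(h \right)} - \frac{M - 705}{-1503 + H} = \frac{2 \cdot 8^{2}}{57 + 8} - \frac{1949 - 705}{-1503 + 727} = 2 \cdot 64 \cdot \frac{1}{65} - \frac{1244}{-776} = 2 \cdot 64 \cdot \frac{1}{65} - 1244 \left(- \frac{1}{776}\right) = \frac{128}{65} - - \frac{311}{194} = \frac{128}{65} + \frac{311}{194} = \frac{45047}{12610}$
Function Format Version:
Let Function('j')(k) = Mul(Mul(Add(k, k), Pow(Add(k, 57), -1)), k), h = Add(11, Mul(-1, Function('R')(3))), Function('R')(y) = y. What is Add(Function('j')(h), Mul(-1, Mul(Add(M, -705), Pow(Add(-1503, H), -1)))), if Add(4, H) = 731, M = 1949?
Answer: Rational(45047, 12610) ≈ 3.5723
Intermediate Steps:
H = 727 (H = Add(-4, 731) = 727)
h = 8 (h = Add(11, Mul(-1, 3)) = Add(11, -3) = 8)
Function('j')(k) = Mul(2, Pow(k, 2), Pow(Add(57, k), -1)) (Function('j')(k) = Mul(Mul(Mul(2, k), Pow(Add(57, k), -1)), k) = Mul(Mul(2, k, Pow(Add(57, k), -1)), k) = Mul(2, Pow(k, 2), Pow(Add(57, k), -1)))
Add(Function('j')(h), Mul(-1, Mul(Add(M, -705), Pow(Add(-1503, H), -1)))) = Add(Mul(2, Pow(8, 2), Pow(Add(57, 8), -1)), Mul(-1, Mul(Add(1949, -705), Pow(Add(-1503, 727), -1)))) = Add(Mul(2, 64, Pow(65, -1)), Mul(-1, Mul(1244, Pow(-776, -1)))) = Add(Mul(2, 64, Rational(1, 65)), Mul(-1, Mul(1244, Rational(-1, 776)))) = Add(Rational(128, 65), Mul(-1, Rational(-311, 194))) = Add(Rational(128, 65), Rational(311, 194)) = Rational(45047, 12610)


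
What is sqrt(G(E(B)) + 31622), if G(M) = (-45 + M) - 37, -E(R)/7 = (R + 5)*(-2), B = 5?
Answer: 24*sqrt(55) ≈ 177.99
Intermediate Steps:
E(R) = 70 + 14*R (E(R) = -7*(R + 5)*(-2) = -7*(5 + R)*(-2) = -7*(-10 - 2*R) = 70 + 14*R)
G(M) = -82 + M
sqrt(G(E(B)) + 31622) = sqrt((-82 + (70 + 14*5)) + 31622) = sqrt((-82 + (70 + 70)) + 31622) = sqrt((-82 + 140) + 31622) = sqrt(58 + 31622) = sqrt(31680) = 24*sqrt(55)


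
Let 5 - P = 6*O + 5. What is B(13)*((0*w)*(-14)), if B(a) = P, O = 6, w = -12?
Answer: 0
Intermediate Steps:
P = -36 (P = 5 - (6*6 + 5) = 5 - (36 + 5) = 5 - 1*41 = 5 - 41 = -36)
B(a) = -36
B(13)*((0*w)*(-14)) = -36*0*(-12)*(-14) = -0*(-14) = -36*0 = 0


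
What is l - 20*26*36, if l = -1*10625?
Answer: -29345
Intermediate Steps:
l = -10625
l - 20*26*36 = -10625 - 20*26*36 = -10625 - 520*36 = -10625 - 18720 = -29345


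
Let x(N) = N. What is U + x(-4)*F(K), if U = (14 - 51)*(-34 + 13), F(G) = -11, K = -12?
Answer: 821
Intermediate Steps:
U = 777 (U = -37*(-21) = 777)
U + x(-4)*F(K) = 777 - 4*(-11) = 777 + 44 = 821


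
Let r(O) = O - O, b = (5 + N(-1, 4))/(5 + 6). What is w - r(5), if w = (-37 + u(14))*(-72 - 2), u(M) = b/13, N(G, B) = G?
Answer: 391238/143 ≈ 2735.9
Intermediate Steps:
b = 4/11 (b = (5 - 1)/(5 + 6) = 4/11 ≈ 0.36364)
r(O) = 0
u(M) = 4/143 (u(M) = (4/11)/13 = (4/11)*(1/13) = 4/143)
w = 391238/143 (w = (-37 + 4/143)*(-72 - 2) = -5287/143*(-74) = 391238/143 ≈ 2735.9)
w - r(5) = 391238/143 - 1*0 = 391238/143 + 0 = 391238/143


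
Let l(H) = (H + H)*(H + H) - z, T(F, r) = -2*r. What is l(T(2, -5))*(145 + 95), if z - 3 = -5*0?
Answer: 95280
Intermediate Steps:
z = 3 (z = 3 - 5*0 = 3 + 0 = 3)
l(H) = -3 + 4*H**2 (l(H) = (H + H)*(H + H) - 1*3 = (2*H)*(2*H) - 3 = 4*H**2 - 3 = -3 + 4*H**2)
l(T(2, -5))*(145 + 95) = (-3 + 4*(-2*(-5))**2)*(145 + 95) = (-3 + 4*10**2)*240 = (-3 + 4*100)*240 = (-3 + 400)*240 = 397*240 = 95280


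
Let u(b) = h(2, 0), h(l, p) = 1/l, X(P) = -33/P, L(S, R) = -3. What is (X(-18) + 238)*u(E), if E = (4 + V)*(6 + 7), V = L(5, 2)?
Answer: 1439/12 ≈ 119.92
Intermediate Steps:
V = -3
E = 13 (E = (4 - 3)*(6 + 7) = 1*13 = 13)
u(b) = 1/2
(X(-18) + 238)*u(E) = (-33/(-18) + 238)*(1/2) = (-33*(-1/18) + 238)*(1/2) = (11/6 + 238)*(1/2) = (1439/6)*(1/2) = 1439/12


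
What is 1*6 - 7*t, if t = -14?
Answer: 104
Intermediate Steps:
1*6 - 7*t = 1*6 - 7*(-14) = 6 + 98 = 104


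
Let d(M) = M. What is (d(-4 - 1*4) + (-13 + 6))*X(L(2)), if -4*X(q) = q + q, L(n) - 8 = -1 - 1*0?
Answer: 105/2 ≈ 52.500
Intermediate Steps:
L(n) = 7 (L(n) = 8 + (-1 - 1*0) = 8 + (-1 + 0) = 8 - 1 = 7)
X(q) = -q/2 (X(q) = -(q + q)/4 = -q/2)
(d(-4 - 1*4) + (-13 + 6))*X(L(2)) = ((-4 - 1*4) + (-13 + 6))*(-½*7) = ((-4 - 4) - 7)*(-7/2) = (-8 - 7)*(-7/2) = -15*(-7/2) = 105/2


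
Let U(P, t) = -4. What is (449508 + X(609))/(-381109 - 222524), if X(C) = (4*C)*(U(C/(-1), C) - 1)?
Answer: -145776/201211 ≈ -0.72449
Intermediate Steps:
X(C) = -20*C (X(C) = (4*C)*(-4 - 1) = (4*C)*(-5) = -20*C)
(449508 + X(609))/(-381109 - 222524) = (449508 - 20*609)/(-381109 - 222524) = (449508 - 12180)/(-603633) = 437328*(-1/603633) = -145776/201211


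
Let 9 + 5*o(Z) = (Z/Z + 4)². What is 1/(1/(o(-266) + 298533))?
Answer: 1492681/5 ≈ 2.9854e+5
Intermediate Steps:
o(Z) = 16/5 (o(Z) = -9/5 + (Z/Z + 4)²/5 = -9/5 + (1 + 4)²/5 = -9/5 + (⅕)*5² = -9/5 + (⅕)*25 = -9/5 + 5 = 16/5)
1/(1/(o(-266) + 298533)) = 1/(1/(16/5 + 298533)) = 1/(1/(1492681/5)) = 1/(5/1492681) = 1492681/5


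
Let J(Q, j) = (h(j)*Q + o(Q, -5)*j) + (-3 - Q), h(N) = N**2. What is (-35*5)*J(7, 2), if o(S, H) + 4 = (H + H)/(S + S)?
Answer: -1500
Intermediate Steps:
o(S, H) = -4 + H/S (o(S, H) = -4 + (H + H)/(S + S) = -4 + (2*H)/((2*S)) = -4 + (2*H)*(1/(2*S)) = -4 + H/S)
J(Q, j) = -3 - Q + Q*j**2 + j*(-4 - 5/Q) (J(Q, j) = (j**2*Q + (-4 - 5/Q)*j) + (-3 - Q) = (Q*j**2 + j*(-4 - 5/Q)) + (-3 - Q) = -3 - Q + Q*j**2 + j*(-4 - 5/Q))
(-35*5)*J(7, 2) = (-35*5)*(-3 - 1*7 - 4*2 + 7*2**2 - 5*2/7) = -175*(-3 - 7 - 8 + 7*4 - 5*2*1/7) = -175*(-3 - 7 - 8 + 28 - 10/7) = -175*60/7 = -1500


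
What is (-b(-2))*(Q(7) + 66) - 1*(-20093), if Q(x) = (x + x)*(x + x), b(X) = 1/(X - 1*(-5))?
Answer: 60017/3 ≈ 20006.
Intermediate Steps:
b(X) = 1/(5 + X) (b(X) = 1/(X + 5) = 1/(5 + X))
Q(x) = 4*x² (Q(x) = (2*x)*(2*x) = 4*x²)
(-b(-2))*(Q(7) + 66) - 1*(-20093) = (-1/(5 - 2))*(4*7² + 66) - 1*(-20093) = (-1/3)*(4*49 + 66) + 20093 = (-1*⅓)*(196 + 66) + 20093 = -⅓*262 + 20093 = -262/3 + 20093 = 60017/3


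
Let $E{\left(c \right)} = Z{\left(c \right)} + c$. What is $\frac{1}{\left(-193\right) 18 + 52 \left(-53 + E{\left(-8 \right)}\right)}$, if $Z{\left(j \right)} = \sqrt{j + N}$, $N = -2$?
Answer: $- \frac{3323}{22098178} - \frac{13 i \sqrt{10}}{11049089} \approx -0.00015037 - 3.7206 \cdot 10^{-6} i$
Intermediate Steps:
$Z{\left(j \right)} = \sqrt{-2 + j}$ ($Z{\left(j \right)} = \sqrt{j - 2} = \sqrt{-2 + j}$)
$E{\left(c \right)} = c + \sqrt{-2 + c}$ ($E{\left(c \right)} = \sqrt{-2 + c} + c = c + \sqrt{-2 + c}$)
$\frac{1}{\left(-193\right) 18 + 52 \left(-53 + E{\left(-8 \right)}\right)} = \frac{1}{\left(-193\right) 18 + 52 \left(-53 - \left(8 - \sqrt{-2 - 8}\right)\right)} = \frac{1}{-3474 + 52 \left(-53 - \left(8 - \sqrt{-10}\right)\right)} = \frac{1}{-3474 + 52 \left(-53 - \left(8 - i \sqrt{10}\right)\right)} = \frac{1}{-3474 + 52 \left(-61 + i \sqrt{10}\right)} = \frac{1}{-3474 - \left(3172 - 52 i \sqrt{10}\right)} = \frac{1}{-6646 + 52 i \sqrt{10}}$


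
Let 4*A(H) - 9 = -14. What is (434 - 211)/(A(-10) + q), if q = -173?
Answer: -892/697 ≈ -1.2798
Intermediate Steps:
A(H) = -5/4 (A(H) = 9/4 + (1/4)*(-14) = 9/4 - 7/2 = -5/4)
(434 - 211)/(A(-10) + q) = (434 - 211)/(-5/4 - 173) = 223/(-697/4) = 223*(-4/697) = -892/697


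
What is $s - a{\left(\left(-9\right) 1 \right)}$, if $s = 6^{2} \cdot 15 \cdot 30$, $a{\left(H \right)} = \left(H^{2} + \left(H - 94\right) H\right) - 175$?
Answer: $15367$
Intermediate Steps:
$a{\left(H \right)} = -175 + H^{2} + H \left(-94 + H\right)$ ($a{\left(H \right)} = \left(H^{2} + \left(H - 94\right) H\right) - 175 = \left(H^{2} + \left(-94 + H\right) H\right) - 175 = \left(H^{2} + H \left(-94 + H\right)\right) - 175 = -175 + H^{2} + H \left(-94 + H\right)$)
$s = 16200$ ($s = 36 \cdot 15 \cdot 30 = 540 \cdot 30 = 16200$)
$s - a{\left(\left(-9\right) 1 \right)} = 16200 - \left(-175 - 94 \left(\left(-9\right) 1\right) + 2 \left(\left(-9\right) 1\right)^{2}\right) = 16200 - \left(-175 - -846 + 2 \left(-9\right)^{2}\right) = 16200 - \left(-175 + 846 + 2 \cdot 81\right) = 16200 - \left(-175 + 846 + 162\right) = 16200 - 833 = 15367$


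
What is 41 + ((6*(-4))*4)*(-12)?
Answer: 1193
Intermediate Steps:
41 + ((6*(-4))*4)*(-12) = 41 - 24*4*(-12) = 41 - 96*(-12) = 41 + 1152 = 1193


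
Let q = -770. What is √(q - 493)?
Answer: I*√1263 ≈ 35.539*I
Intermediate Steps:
√(q - 493) = √(-770 - 493) = √(-1263) = I*√1263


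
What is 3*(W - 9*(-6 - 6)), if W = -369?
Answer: -783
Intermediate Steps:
3*(W - 9*(-6 - 6)) = 3*(-369 - 9*(-6 - 6)) = 3*(-369 - 9*(-12)) = 3*(-369 + 108) = 3*(-261) = -783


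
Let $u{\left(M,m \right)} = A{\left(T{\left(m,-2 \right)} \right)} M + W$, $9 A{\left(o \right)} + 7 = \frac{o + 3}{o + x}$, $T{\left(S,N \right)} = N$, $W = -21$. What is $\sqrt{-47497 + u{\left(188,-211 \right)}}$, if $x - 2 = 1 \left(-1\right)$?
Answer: $\frac{i \sqrt{429166}}{3} \approx 218.37 i$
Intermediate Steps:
$x = 1$ ($x = 2 + 1 \left(-1\right) = 2 - 1 = 1$)
$A{\left(o \right)} = - \frac{7}{9} + \frac{3 + o}{9 \left(1 + o\right)}$ ($A{\left(o \right)} = - \frac{7}{9} + \frac{\left(o + 3\right) \frac{1}{o + 1}}{9} = - \frac{7}{9} + \frac{\left(3 + o\right) \frac{1}{1 + o}}{9} = - \frac{7}{9} + \frac{\frac{1}{1 + o} \left(3 + o\right)}{9} = - \frac{7}{9} + \frac{3 + o}{9 \left(1 + o\right)}$)
$u{\left(M,m \right)} = -21 - \frac{8 M}{9}$ ($u{\left(M,m \right)} = \frac{2 \left(-2 - -6\right)}{9 \left(1 - 2\right)} M - 21 = \frac{2 \left(-2 + 6\right)}{9 \left(-1\right)} M - 21 = \frac{2}{9} \left(-1\right) 4 M - 21 = - \frac{8 M}{9} - 21 = -21 - \frac{8 M}{9}$)
$\sqrt{-47497 + u{\left(188,-211 \right)}} = \sqrt{-47497 - \frac{1693}{9}} = \sqrt{- \frac{429166}{9}} = \frac{i \sqrt{429166}}{3}$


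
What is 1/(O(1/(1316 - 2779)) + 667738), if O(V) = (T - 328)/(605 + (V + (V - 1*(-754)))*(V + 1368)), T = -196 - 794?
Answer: 2209020510545/1475046934849290868 ≈ 1.4976e-6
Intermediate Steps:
T = -990
O(V) = -1318/(605 + (754 + 2*V)*(1368 + V)) (O(V) = (-990 - 328)/(605 + (V + (V - 1*(-754)))*(V + 1368)) = -1318/(605 + (V + (V + 754))*(1368 + V)) = -1318/(605 + (V + (754 + V))*(1368 + V)) = -1318/(605 + (754 + 2*V)*(1368 + V)))
1/(O(1/(1316 - 2779)) + 667738) = 1/(-1318/(1032077 + 2*(1/(1316 - 2779))² + 3490/(1316 - 2779)) + 667738) = 1/(-1318/(1032077 + 2*(1/(-1463))² + 3490/(-1463)) + 667738) = 1/(-1318/(1032077 + 2*(-1/1463)² + 3490*(-1/1463)) + 667738) = 1/(-1318/(1032077 + 2*(1/2140369) - 3490/1463) + 667738) = 1/(-1318/(1032077 + 2/2140369 - 3490/1463) + 667738) = 1/(-1318/2209020510545/2140369 + 667738) = 1/(-1318*2140369/2209020510545 + 667738) = 1/(-2821006342/2209020510545 + 667738) = 1/(1475046934849290868/2209020510545) = 2209020510545/1475046934849290868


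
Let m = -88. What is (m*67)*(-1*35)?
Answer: 206360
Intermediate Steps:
(m*67)*(-1*35) = (-88*67)*(-1*35) = -5896*(-35) = 206360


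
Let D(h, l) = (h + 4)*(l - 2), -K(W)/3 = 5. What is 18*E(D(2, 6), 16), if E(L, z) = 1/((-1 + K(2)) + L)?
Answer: 9/4 ≈ 2.2500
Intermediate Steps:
K(W) = -15 (K(W) = -3*5 = -15)
D(h, l) = (-2 + l)*(4 + h) (D(h, l) = (4 + h)*(-2 + l) = (-2 + l)*(4 + h))
E(L, z) = 1/(-16 + L) (E(L, z) = 1/((-1 - 15) + L) = 1/(-16 + L))
18*E(D(2, 6), 16) = 18/(-16 + (-8 - 2*2 + 4*6 + 2*6)) = 18/(-16 + (-8 - 4 + 24 + 12)) = 18/(-16 + 24) = 18/8 = 18*(1/8) = 9/4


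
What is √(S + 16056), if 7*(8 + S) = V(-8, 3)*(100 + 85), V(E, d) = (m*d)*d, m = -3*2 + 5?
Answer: √774697/7 ≈ 125.74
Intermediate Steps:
m = -1 (m = -6 + 5 = -1)
V(E, d) = -d² (V(E, d) = (-d)*d = -d²)
S = -1721/7 (S = -8 + ((-1*3²)*(100 + 85))/7 = -8 + (-1*9*185)/7 = -8 + (-9*185)/7 = -8 + (⅐)*(-1665) = -8 - 1665/7 = -1721/7 ≈ -245.86)
√(S + 16056) = √(-1721/7 + 16056) = √(110671/7) = √774697/7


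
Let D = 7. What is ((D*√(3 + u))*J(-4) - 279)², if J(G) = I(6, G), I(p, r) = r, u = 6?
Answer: 131769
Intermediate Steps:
J(G) = G
((D*√(3 + u))*J(-4) - 279)² = ((7*√(3 + 6))*(-4) - 279)² = ((7*√9)*(-4) - 279)² = ((7*3)*(-4) - 279)² = (21*(-4) - 279)² = (-84 - 279)² = (-363)² = 131769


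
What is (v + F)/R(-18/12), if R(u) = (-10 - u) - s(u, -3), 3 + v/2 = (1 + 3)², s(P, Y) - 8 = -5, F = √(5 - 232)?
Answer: -52/23 - 2*I*√227/23 ≈ -2.2609 - 1.3101*I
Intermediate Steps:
F = I*√227 (F = √(-227) = I*√227 ≈ 15.067*I)
s(P, Y) = 3 (s(P, Y) = 8 - 5 = 3)
v = 26 (v = -6 + 2*(1 + 3)² = -6 + 2*4² = -6 + 2*16 = -6 + 32 = 26)
R(u) = -13 - u (R(u) = (-10 - u) - 1*3 = (-10 - u) - 3 = -13 - u)
(v + F)/R(-18/12) = (26 + I*√227)/(-13 - (-18)/12) = (26 + I*√227)/(-13 - 1*(-3/2)) = (26 + I*√227)/(-13 + 3/2) = (26 + I*√227)/(-23/2) = (26 + I*√227)*(-2/23) = -52/23 - 2*I*√227/23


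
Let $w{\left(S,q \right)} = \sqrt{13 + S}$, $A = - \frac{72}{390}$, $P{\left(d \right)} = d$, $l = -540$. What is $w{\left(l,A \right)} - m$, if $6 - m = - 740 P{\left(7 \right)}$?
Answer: $-5186 + i \sqrt{527} \approx -5186.0 + 22.956 i$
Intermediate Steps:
$m = 5186$ ($m = 6 - \left(-740\right) 7 = 6 - -5180 = 6 + 5180 = 5186$)
$A = - \frac{12}{65}$ ($A = \left(-72\right) \frac{1}{390} = - \frac{12}{65} \approx -0.18462$)
$w{\left(l,A \right)} - m = \sqrt{13 - 540} - 5186 = \sqrt{-527} - 5186 = i \sqrt{527} - 5186 = -5186 + i \sqrt{527}$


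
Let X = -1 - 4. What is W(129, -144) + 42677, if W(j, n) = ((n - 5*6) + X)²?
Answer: 74718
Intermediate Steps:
X = -5
W(j, n) = (-35 + n)² (W(j, n) = ((n - 5*6) - 5)² = ((n - 30) - 5)² = ((-30 + n) - 5)² = (-35 + n)²)
W(129, -144) + 42677 = (-35 - 144)² + 42677 = (-179)² + 42677 = 32041 + 42677 = 74718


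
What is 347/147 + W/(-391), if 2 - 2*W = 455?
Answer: 337945/114954 ≈ 2.9398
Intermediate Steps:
W = -453/2 (W = 1 - ½*455 = 1 - 455/2 = -453/2 ≈ -226.50)
347/147 + W/(-391) = 347/147 - 453/2/(-391) = 347*(1/147) - 453/2*(-1/391) = 347/147 + 453/782 = 337945/114954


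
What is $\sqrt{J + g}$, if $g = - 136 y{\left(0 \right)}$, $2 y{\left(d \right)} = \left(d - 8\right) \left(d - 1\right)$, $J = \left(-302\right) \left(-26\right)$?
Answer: $6 \sqrt{203} \approx 85.487$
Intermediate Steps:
$J = 7852$
$y{\left(d \right)} = \frac{\left(-1 + d\right) \left(-8 + d\right)}{2}$ ($y{\left(d \right)} = \frac{\left(d - 8\right) \left(d - 1\right)}{2} = \frac{\left(-8 + d\right) \left(-1 + d\right)}{2} = \frac{\left(-1 + d\right) \left(-8 + d\right)}{2}$)
$g = -544$ ($g = - 136 \left(4 + \frac{0^{2}}{2} - 0\right) = - 136 \left(4 + \frac{1}{2} \cdot 0 + 0\right) = - 136 \left(4 + 0 + 0\right) = \left(-136\right) 4 = -544$)
$\sqrt{J + g} = \sqrt{7852 - 544} = \sqrt{7308} = 6 \sqrt{203}$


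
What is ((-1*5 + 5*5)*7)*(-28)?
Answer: -3920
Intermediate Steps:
((-1*5 + 5*5)*7)*(-28) = ((-5 + 25)*7)*(-28) = (20*7)*(-28) = 140*(-28) = -3920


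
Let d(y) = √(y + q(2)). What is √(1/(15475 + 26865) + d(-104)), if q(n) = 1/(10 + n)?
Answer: √(95265 + 672253350*I*√3741)/63510 ≈ 2.2577 + 2.2576*I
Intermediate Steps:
d(y) = √(1/12 + y) (d(y) = √(y + 1/(10 + 2)) = √(y + 1/12) = √(1/12 + y))
√(1/(15475 + 26865) + d(-104)) = √(1/(15475 + 26865) + √(3 + 36*(-104))/6) = √(1/42340 + √(3 - 3744)/6) = √(1/42340 + √(-3741)/6) = √(1/42340 + (I*√3741)/6) = √(1/42340 + I*√3741/6)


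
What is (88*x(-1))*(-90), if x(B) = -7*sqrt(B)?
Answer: 55440*I ≈ 55440.0*I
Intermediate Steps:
(88*x(-1))*(-90) = (88*(-7*I))*(-90) = -616*I*(-90) = 55440*I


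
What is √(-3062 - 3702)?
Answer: 2*I*√1691 ≈ 82.244*I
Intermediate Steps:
√(-3062 - 3702) = √(-6764) = 2*I*√1691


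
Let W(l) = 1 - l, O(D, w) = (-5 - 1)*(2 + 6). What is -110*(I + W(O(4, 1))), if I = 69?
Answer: -12980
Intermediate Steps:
O(D, w) = -48 (O(D, w) = -6*8 = -48)
-110*(I + W(O(4, 1))) = -110*(69 + (1 - 1*(-48))) = -110*(69 + (1 + 48)) = -110*(69 + 49) = -110*118 = -12980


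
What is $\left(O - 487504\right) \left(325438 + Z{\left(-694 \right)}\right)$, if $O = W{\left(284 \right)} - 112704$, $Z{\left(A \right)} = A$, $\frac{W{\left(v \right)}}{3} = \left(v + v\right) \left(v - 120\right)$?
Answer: $-104162287488$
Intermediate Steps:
$W{\left(v \right)} = 6 v \left(-120 + v\right)$ ($W{\left(v \right)} = 3 \left(v + v\right) \left(v - 120\right) = 3 \cdot 2 v \left(-120 + v\right) = 6 v \left(-120 + v\right)$)
$O = 166752$ ($O = 6 \cdot 284 \left(-120 + 284\right) - 112704 = 6 \cdot 284 \cdot 164 - 112704 = 279456 - 112704 = 166752$)
$\left(O - 487504\right) \left(325438 + Z{\left(-694 \right)}\right) = \left(166752 - 487504\right) \left(325438 - 694\right) = \left(-320752\right) 324744 = -104162287488$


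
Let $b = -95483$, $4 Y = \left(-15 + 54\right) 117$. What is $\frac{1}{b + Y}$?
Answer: $- \frac{4}{377369} \approx -1.06 \cdot 10^{-5}$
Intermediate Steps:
$Y = \frac{4563}{4}$ ($Y = \frac{\left(-15 + 54\right) 117}{4} = \frac{39 \cdot 117}{4} = \frac{1}{4} \cdot 4563 = \frac{4563}{4} \approx 1140.8$)
$\frac{1}{b + Y} = \frac{1}{-95483 + \frac{4563}{4}} = \frac{1}{- \frac{377369}{4}} = - \frac{4}{377369}$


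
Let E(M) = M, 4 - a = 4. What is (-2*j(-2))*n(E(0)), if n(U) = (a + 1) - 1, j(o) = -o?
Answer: 0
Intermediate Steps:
a = 0 (a = 4 - 1*4 = 4 - 4 = 0)
n(U) = 0 (n(U) = (0 + 1) - 1 = 1 - 1 = 0)
(-2*j(-2))*n(E(0)) = -(-2)*(-2)*0 = -2*2*0 = -4*0 = 0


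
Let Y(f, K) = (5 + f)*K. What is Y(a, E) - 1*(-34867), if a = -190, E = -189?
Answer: 69832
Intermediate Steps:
Y(f, K) = K*(5 + f)
Y(a, E) - 1*(-34867) = -189*(5 - 190) - 1*(-34867) = -189*(-185) + 34867 = 34965 + 34867 = 69832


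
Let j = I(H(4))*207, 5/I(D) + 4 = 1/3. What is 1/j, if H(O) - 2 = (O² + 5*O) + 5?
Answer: -11/3105 ≈ -0.0035427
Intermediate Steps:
H(O) = 7 + O² + 5*O (H(O) = 2 + ((O² + 5*O) + 5) = 2 + (5 + O² + 5*O) = 7 + O² + 5*O)
I(D) = -15/11 (I(D) = 5/(-4 + 1/3) = 5/(-4 + ⅓) = 5/(-11/3) = 5*(-3/11) = -15/11)
j = -3105/11 (j = -15/11*207 = -3105/11 ≈ -282.27)
1/j = 1/(-3105/11) = -11/3105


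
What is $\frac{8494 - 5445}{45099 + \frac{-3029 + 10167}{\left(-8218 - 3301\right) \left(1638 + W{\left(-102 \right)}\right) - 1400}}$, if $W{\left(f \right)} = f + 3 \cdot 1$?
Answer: $\frac{54056150909}{799566522821} \approx 0.067607$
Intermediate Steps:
$W{\left(f \right)} = 3 + f$ ($W{\left(f \right)} = f + 3 = 3 + f$)
$\frac{8494 - 5445}{45099 + \frac{-3029 + 10167}{\left(-8218 - 3301\right) \left(1638 + W{\left(-102 \right)}\right) - 1400}} = \frac{8494 - 5445}{45099 + \frac{-3029 + 10167}{\left(-8218 - 3301\right) \left(1638 + \left(3 - 102\right)\right) - 1400}} = \frac{3049}{45099 + \frac{7138}{- 11519 \left(1638 - 99\right) - 1400}} = \frac{3049}{45099 + \frac{7138}{\left(-11519\right) 1539 - 1400}} = \frac{3049}{45099 + \frac{7138}{-17727741 - 1400}} = \frac{3049}{45099 + \frac{7138}{-17729141}} = \frac{3049}{45099 + 7138 \left(- \frac{1}{17729141}\right)} = \frac{3049}{45099 - \frac{7138}{17729141}} = \frac{3049}{\frac{799566522821}{17729141}} = 3049 \cdot \frac{17729141}{799566522821} = \frac{54056150909}{799566522821}$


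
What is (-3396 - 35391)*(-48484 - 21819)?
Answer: 2726842461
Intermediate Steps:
(-3396 - 35391)*(-48484 - 21819) = -38787*(-70303) = 2726842461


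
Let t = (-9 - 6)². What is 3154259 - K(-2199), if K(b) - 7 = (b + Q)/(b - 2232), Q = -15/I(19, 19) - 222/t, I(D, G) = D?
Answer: 19916495985994/6314175 ≈ 3.1543e+6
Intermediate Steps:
t = 225 (t = (-15)² = 225)
Q = -2531/1425 (Q = -15/19 - 222/225 = -15*1/19 - 222*1/225 = -15/19 - 74/75 = -2531/1425 ≈ -1.7761)
K(b) = 7 + (-2531/1425 + b)/(-2232 + b) (K(b) = 7 + (b - 2531/1425)/(b - 2232) = 7 + (-2531/1425 + b)/(-2232 + b))
3154259 - K(-2199) = 3154259 - (-22266731 + 11400*(-2199))/(1425*(-2232 - 2199)) = 3154259 - (-22266731 - 25068600)/(1425*(-4431)) = 3154259 - (-1)*(-47335331)/(1425*4431) = 3154259 - 1*47335331/6314175 = 3154259 - 47335331/6314175 = 19916495985994/6314175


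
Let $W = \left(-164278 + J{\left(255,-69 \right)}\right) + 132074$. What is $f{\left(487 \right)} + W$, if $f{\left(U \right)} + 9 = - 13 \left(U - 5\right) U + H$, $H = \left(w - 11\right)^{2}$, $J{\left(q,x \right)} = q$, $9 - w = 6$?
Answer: $-3083436$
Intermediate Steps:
$w = 3$ ($w = 9 - 6 = 3$)
$H = 64$ ($H = \left(3 - 11\right)^{2} = \left(-8\right)^{2} = 64$)
$f{\left(U \right)} = 55 + U \left(65 - 13 U\right)$ ($f{\left(U \right)} = -9 + \left(- 13 \left(U - 5\right) U + 64\right) = -9 + \left(- 13 \left(-5 + U\right) U + 64\right) = -9 + \left(\left(65 - 13 U\right) U + 64\right) = -9 + \left(U \left(65 - 13 U\right) + 64\right) = -9 + \left(64 + U \left(65 - 13 U\right)\right) = 55 + U \left(65 - 13 U\right)$)
$W = -31949$ ($W = \left(-164278 + 255\right) + 132074 = -164023 + 132074 = -31949$)
$f{\left(487 \right)} + W = \left(55 - 13 \cdot 487^{2} + 65 \cdot 487\right) - 31949 = \left(55 - 3083197 + 31655\right) - 31949 = -3051487 - 31949 = -3083436$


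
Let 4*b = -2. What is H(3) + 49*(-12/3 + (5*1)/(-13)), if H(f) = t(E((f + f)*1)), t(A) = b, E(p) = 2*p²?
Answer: -5599/26 ≈ -215.35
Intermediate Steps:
b = -½ (b = (¼)*(-2) = -½ ≈ -0.50000)
t(A) = -½
H(f) = -½
H(3) + 49*(-12/3 + (5*1)/(-13)) = -½ + 49*(-12/3 + (5*1)/(-13)) = -½ + 49*(-12*⅓ + 5*(-1/13)) = -½ + 49*(-4 - 5/13) = -½ + 49*(-57/13) = -½ - 2793/13 = -5599/26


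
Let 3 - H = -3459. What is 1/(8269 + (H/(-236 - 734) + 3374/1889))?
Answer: 916165/7574134916 ≈ 0.00012096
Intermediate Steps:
H = 3462 (H = 3 - 1*(-3459) = 3 + 3459 = 3462)
1/(8269 + (H/(-236 - 734) + 3374/1889)) = 1/(8269 + (3462/(-236 - 734) + 3374/1889)) = 1/(8269 + (3462/(-970) + 3374*(1/1889))) = 1/(8269 + (3462*(-1/970) + 3374/1889)) = 1/(8269 + (-1731/485 + 3374/1889)) = 1/(8269 - 1633469/916165) = 1/(7574134916/916165) = 916165/7574134916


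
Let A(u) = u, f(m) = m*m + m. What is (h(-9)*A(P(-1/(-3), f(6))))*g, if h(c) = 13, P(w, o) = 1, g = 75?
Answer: 975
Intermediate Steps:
f(m) = m + m² (f(m) = m² + m = m + m²)
(h(-9)*A(P(-1/(-3), f(6))))*g = (13*1)*75 = 13*75 = 975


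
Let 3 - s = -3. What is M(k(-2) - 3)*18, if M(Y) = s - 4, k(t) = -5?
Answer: 36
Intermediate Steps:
s = 6 (s = 3 - 1*(-3) = 3 + 3 = 6)
M(Y) = 2 (M(Y) = 6 - 4 = 2)
M(k(-2) - 3)*18 = 2*18 = 36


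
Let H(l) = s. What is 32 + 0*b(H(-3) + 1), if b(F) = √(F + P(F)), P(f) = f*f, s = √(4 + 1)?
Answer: 32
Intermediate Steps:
s = √5 ≈ 2.2361
H(l) = √5
P(f) = f²
b(F) = √(F + F²)
32 + 0*b(H(-3) + 1) = 32 + 0*√((√5 + 1)*(1 + (√5 + 1))) = 32 + 0*√((1 + √5)*(1 + (1 + √5))) = 32 + 0*√((1 + √5)*(2 + √5)) = 32 + 0*(√(1 + √5)*√(2 + √5)) = 32 + 0 = 32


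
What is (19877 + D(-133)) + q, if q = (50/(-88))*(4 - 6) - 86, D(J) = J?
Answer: 432501/22 ≈ 19659.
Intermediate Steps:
q = -1867/22 (q = (50*(-1/88))*(-2) - 86 = -25/44*(-2) - 86 = 25/22 - 86 = -1867/22 ≈ -84.864)
(19877 + D(-133)) + q = (19877 - 133) - 1867/22 = 19744 - 1867/22 = 432501/22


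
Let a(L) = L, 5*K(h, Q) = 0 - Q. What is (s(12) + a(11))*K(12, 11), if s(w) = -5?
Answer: -66/5 ≈ -13.200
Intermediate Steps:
K(h, Q) = -Q/5 (K(h, Q) = (0 - Q)/5 = (-Q)/5 = -Q/5)
(s(12) + a(11))*K(12, 11) = (-5 + 11)*(-⅕*11) = 6*(-11/5) = -66/5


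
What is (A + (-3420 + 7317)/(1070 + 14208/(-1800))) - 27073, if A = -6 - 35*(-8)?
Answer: -2134462467/79658 ≈ -26795.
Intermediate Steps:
A = 274 (A = -6 + 280 = 274)
(A + (-3420 + 7317)/(1070 + 14208/(-1800))) - 27073 = (274 + (-3420 + 7317)/(1070 + 14208/(-1800))) - 27073 = (274 + 3897/(1070 + 14208*(-1/1800))) - 27073 = (274 + 3897/(1070 - 592/75)) - 27073 = (274 + 3897/(79658/75)) - 27073 = (274 + 3897*(75/79658)) - 27073 = (274 + 292275/79658) - 27073 = 22118567/79658 - 27073 = -2134462467/79658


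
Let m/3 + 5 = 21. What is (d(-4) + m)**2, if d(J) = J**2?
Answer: 4096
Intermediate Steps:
m = 48 (m = -15 + 3*21 = -15 + 63 = 48)
(d(-4) + m)**2 = ((-4)**2 + 48)**2 = (16 + 48)**2 = 64**2 = 4096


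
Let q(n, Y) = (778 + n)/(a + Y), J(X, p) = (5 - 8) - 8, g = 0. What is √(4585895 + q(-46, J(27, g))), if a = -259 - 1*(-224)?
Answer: √2425930037/23 ≈ 2141.5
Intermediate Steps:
a = -35 (a = -259 + 224 = -35)
J(X, p) = -11 (J(X, p) = -3 - 8 = -11)
q(n, Y) = (778 + n)/(-35 + Y)
√(4585895 + q(-46, J(27, g))) = √(4585895 + (778 - 46)/(-35 - 11)) = √(4585895 + 732/(-46)) = √(4585895 - 1/46*732) = √(4585895 - 366/23) = √(105475219/23) = √2425930037/23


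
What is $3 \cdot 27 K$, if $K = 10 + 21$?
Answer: $2511$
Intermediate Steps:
$K = 31$
$3 \cdot 27 K = 3 \cdot 27 \cdot 31 = 81 \cdot 31 = 2511$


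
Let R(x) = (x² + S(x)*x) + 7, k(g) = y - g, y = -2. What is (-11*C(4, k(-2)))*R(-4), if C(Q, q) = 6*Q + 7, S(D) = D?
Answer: -13299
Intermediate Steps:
k(g) = -2 - g
R(x) = 7 + 2*x² (R(x) = (x² + x*x) + 7 = (x² + x²) + 7 = 2*x² + 7 = 7 + 2*x²)
C(Q, q) = 7 + 6*Q
(-11*C(4, k(-2)))*R(-4) = (-11*(7 + 6*4))*(7 + 2*(-4)²) = (-11*(7 + 24))*(7 + 2*16) = (-11*31)*(7 + 32) = -341*39 = -13299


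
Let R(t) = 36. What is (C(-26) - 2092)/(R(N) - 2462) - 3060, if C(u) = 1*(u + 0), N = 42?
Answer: -3710721/1213 ≈ -3059.1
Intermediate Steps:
C(u) = u (C(u) = 1*u = u)
(C(-26) - 2092)/(R(N) - 2462) - 3060 = (-26 - 2092)/(36 - 2462) - 3060 = -2118/(-2426) - 3060 = -2118*(-1/2426) - 3060 = 1059/1213 - 3060 = -3710721/1213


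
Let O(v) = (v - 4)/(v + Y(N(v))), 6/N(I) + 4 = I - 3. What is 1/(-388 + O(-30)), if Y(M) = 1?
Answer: -29/11218 ≈ -0.0025851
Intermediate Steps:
N(I) = 6/(-7 + I) (N(I) = 6/(-4 + (I - 3)) = 6/(-4 + (-3 + I)) = 6/(-7 + I))
O(v) = (-4 + v)/(1 + v) (O(v) = (v - 4)/(v + 1) = (-4 + v)/(1 + v))
1/(-388 + O(-30)) = 1/(-388 + (-4 - 30)/(1 - 30)) = 1/(-388 - 34/(-29)) = 1/(-388 - 1/29*(-34)) = 1/(-388 + 34/29) = 1/(-11218/29) = -29/11218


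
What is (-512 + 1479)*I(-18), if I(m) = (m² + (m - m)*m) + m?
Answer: 295902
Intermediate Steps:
I(m) = m + m² (I(m) = (m² + 0*m) + m = (m² + 0) + m = m² + m = m + m²)
(-512 + 1479)*I(-18) = (-512 + 1479)*(-18*(1 - 18)) = 967*(-18*(-17)) = 967*306 = 295902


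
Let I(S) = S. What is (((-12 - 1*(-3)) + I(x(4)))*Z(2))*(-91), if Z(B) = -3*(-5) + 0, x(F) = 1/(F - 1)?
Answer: 11830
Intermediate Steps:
x(F) = 1/(-1 + F)
Z(B) = 15 (Z(B) = 15 + 0 = 15)
(((-12 - 1*(-3)) + I(x(4)))*Z(2))*(-91) = (((-12 - 1*(-3)) + 1/(-1 + 4))*15)*(-91) = (((-12 + 3) + 1/3)*15)*(-91) = ((-9 + 1/3)*15)*(-91) = -26/3*15*(-91) = -130*(-91) = 11830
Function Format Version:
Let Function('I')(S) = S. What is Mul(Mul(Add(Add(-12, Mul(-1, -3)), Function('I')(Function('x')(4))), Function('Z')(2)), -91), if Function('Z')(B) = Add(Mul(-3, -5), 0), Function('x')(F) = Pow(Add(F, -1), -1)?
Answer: 11830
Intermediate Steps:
Function('x')(F) = Pow(Add(-1, F), -1)
Function('Z')(B) = 15 (Function('Z')(B) = Add(15, 0) = 15)
Mul(Mul(Add(Add(-12, Mul(-1, -3)), Function('I')(Function('x')(4))), Function('Z')(2)), -91) = Mul(Mul(Add(Add(-12, Mul(-1, -3)), Pow(Add(-1, 4), -1)), 15), -91) = Mul(Mul(Add(Add(-12, 3), Pow(3, -1)), 15), -91) = Mul(Mul(Add(-9, Rational(1, 3)), 15), -91) = Mul(Mul(Rational(-26, 3), 15), -91) = Mul(-130, -91) = 11830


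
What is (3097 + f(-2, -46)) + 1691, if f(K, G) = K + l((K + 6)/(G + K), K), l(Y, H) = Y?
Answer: 57431/12 ≈ 4785.9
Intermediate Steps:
f(K, G) = K + (6 + K)/(G + K) (f(K, G) = K + (K + 6)/(G + K) = K + (6 + K)/(G + K))
(3097 + f(-2, -46)) + 1691 = (3097 + (6 - 2 - 2*(-46 - 2))/(-46 - 2)) + 1691 = (3097 + (6 - 2 - 2*(-48))/(-48)) + 1691 = (3097 - (6 - 2 + 96)/48) + 1691 = (3097 - 1/48*100) + 1691 = (3097 - 25/12) + 1691 = 37139/12 + 1691 = 57431/12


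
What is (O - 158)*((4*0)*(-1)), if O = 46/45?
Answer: 0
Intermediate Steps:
O = 46/45 (O = 46*(1/45) = 46/45 ≈ 1.0222)
(O - 158)*((4*0)*(-1)) = (46/45 - 158)*((4*0)*(-1)) = -0*(-1) = -7064/45*0 = 0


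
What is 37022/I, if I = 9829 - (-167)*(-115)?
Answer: -18511/4688 ≈ -3.9486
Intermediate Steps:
I = -9376 (I = 9829 - 1*19205 = 9829 - 19205 = -9376)
37022/I = 37022/(-9376) = 37022*(-1/9376) = -18511/4688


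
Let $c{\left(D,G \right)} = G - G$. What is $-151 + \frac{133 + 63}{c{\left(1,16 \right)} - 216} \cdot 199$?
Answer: $- \frac{17905}{54} \approx -331.57$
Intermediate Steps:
$c{\left(D,G \right)} = 0$
$-151 + \frac{133 + 63}{c{\left(1,16 \right)} - 216} \cdot 199 = -151 + \frac{133 + 63}{0 - 216} \cdot 199 = -151 + \frac{196}{-216} \cdot 199 = -151 + 196 \left(- \frac{1}{216}\right) 199 = -151 - \frac{9751}{54} = - \frac{17905}{54}$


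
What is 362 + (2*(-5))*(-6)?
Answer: 422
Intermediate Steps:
362 + (2*(-5))*(-6) = 362 - 10*(-6) = 362 + 60 = 422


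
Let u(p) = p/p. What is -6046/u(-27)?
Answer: -6046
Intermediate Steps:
u(p) = 1
-6046/u(-27) = -6046/1 = -6046*1 = -6046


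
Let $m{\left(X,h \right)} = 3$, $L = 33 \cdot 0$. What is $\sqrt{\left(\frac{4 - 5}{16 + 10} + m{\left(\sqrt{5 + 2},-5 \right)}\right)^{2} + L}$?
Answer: $\frac{77}{26} \approx 2.9615$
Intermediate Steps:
$L = 0$
$\sqrt{\left(\frac{4 - 5}{16 + 10} + m{\left(\sqrt{5 + 2},-5 \right)}\right)^{2} + L} = \sqrt{\left(\frac{4 - 5}{16 + 10} + 3\right)^{2} + 0} = \sqrt{\left(- \frac{1}{26} + 3\right)^{2} + 0} = \sqrt{\left(\frac{77}{26}\right)^{2} + 0} = \sqrt{\frac{5929}{676} + 0} = \sqrt{\frac{5929}{676}} = \frac{77}{26}$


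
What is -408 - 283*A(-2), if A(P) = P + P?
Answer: 724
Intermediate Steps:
A(P) = 2*P
-408 - 283*A(-2) = -408 - 566*(-2) = -408 - 283*(-4) = -408 + 1132 = 724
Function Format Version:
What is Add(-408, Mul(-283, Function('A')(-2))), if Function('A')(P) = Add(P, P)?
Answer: 724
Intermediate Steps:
Function('A')(P) = Mul(2, P)
Add(-408, Mul(-283, Function('A')(-2))) = Add(-408, Mul(-283, Mul(2, -2))) = Add(-408, Mul(-283, -4)) = Add(-408, 1132) = 724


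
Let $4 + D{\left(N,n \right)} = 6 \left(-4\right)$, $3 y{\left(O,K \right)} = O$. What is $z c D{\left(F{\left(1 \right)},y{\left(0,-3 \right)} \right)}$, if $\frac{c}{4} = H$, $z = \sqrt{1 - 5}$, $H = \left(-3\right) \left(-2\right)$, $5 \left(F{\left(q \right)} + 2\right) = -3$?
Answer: $- 1344 i \approx - 1344.0 i$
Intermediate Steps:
$y{\left(O,K \right)} = \frac{O}{3}$
$F{\left(q \right)} = - \frac{13}{5}$ ($F{\left(q \right)} = -2 + \frac{1}{5} \left(-3\right) = -2 - \frac{3}{5} = - \frac{13}{5}$)
$D{\left(N,n \right)} = -28$ ($D{\left(N,n \right)} = -4 + 6 \left(-4\right) = -4 - 24 = -28$)
$H = 6$
$z = 2 i$ ($z = \sqrt{-4} = 2 i \approx 2.0 i$)
$c = 24$ ($c = 4 \cdot 6 = 24$)
$z c D{\left(F{\left(1 \right)},y{\left(0,-3 \right)} \right)} = 2 i 24 \left(-28\right) = 48 i \left(-28\right) = - 1344 i$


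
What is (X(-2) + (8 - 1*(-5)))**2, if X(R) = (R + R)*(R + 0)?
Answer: 441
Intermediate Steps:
X(R) = 2*R**2 (X(R) = (2*R)*R = 2*R**2)
(X(-2) + (8 - 1*(-5)))**2 = (2*(-2)**2 + (8 - 1*(-5)))**2 = (2*4 + (8 + 5))**2 = (8 + 13)**2 = 21**2 = 441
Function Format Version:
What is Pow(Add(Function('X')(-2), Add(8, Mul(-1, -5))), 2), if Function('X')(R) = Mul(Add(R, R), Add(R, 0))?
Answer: 441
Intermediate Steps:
Function('X')(R) = Mul(2, Pow(R, 2)) (Function('X')(R) = Mul(Mul(2, R), R) = Mul(2, Pow(R, 2)))
Pow(Add(Function('X')(-2), Add(8, Mul(-1, -5))), 2) = Pow(Add(Mul(2, Pow(-2, 2)), Add(8, Mul(-1, -5))), 2) = Pow(Add(Mul(2, 4), Add(8, 5)), 2) = Pow(Add(8, 13), 2) = Pow(21, 2) = 441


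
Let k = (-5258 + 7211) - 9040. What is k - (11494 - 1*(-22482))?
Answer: -41063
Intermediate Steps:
k = -7087 (k = 1953 - 9040 = -7087)
k - (11494 - 1*(-22482)) = -7087 - (11494 - 1*(-22482)) = -7087 - (11494 + 22482) = -7087 - 1*33976 = -7087 - 33976 = -41063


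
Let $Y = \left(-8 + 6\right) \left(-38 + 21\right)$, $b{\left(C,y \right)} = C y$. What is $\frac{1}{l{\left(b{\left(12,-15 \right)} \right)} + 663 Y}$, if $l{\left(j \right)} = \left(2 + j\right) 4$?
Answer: $\frac{1}{21830} \approx 4.5808 \cdot 10^{-5}$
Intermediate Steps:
$Y = 34$ ($Y = \left(-2\right) \left(-17\right) = 34$)
$l{\left(j \right)} = 8 + 4 j$
$\frac{1}{l{\left(b{\left(12,-15 \right)} \right)} + 663 Y} = \frac{1}{\left(8 + 4 \cdot 12 \left(-15\right)\right) + 663 \cdot 34} = \frac{1}{\left(8 + 4 \left(-180\right)\right) + 22542} = \frac{1}{\left(8 - 720\right) + 22542} = \frac{1}{-712 + 22542} = \frac{1}{21830}$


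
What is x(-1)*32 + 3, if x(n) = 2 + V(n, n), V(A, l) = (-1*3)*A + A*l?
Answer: 195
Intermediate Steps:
V(A, l) = -3*A + A*l
x(n) = 2 + n*(-3 + n)
x(-1)*32 + 3 = (2 - (-3 - 1))*32 + 3 = (2 - 1*(-4))*32 + 3 = (2 + 4)*32 + 3 = 6*32 + 3 = 192 + 3 = 195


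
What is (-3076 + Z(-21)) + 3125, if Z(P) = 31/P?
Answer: 998/21 ≈ 47.524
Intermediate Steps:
(-3076 + Z(-21)) + 3125 = (-3076 + 31/(-21)) + 3125 = (-3076 + 31*(-1/21)) + 3125 = (-3076 - 31/21) + 3125 = -64627/21 + 3125 = 998/21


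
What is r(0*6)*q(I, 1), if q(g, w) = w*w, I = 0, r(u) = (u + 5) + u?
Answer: 5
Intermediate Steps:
r(u) = 5 + 2*u (r(u) = (5 + u) + u = 5 + 2*u)
q(g, w) = w²
r(0*6)*q(I, 1) = (5 + 2*(0*6))*1² = (5 + 2*0)*1 = (5 + 0)*1 = 5*1 = 5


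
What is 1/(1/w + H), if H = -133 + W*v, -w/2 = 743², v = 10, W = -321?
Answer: -1104098/3690999615 ≈ -0.00029913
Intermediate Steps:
w = -1104098 (w = -2*743² = -2*552049 = -1104098)
H = -3343 (H = -133 - 321*10 = -133 - 3210 = -3343)
1/(1/w + H) = 1/(1/(-1104098) - 3343) = 1/(-1/1104098 - 3343) = 1/(-3690999615/1104098) = -1104098/3690999615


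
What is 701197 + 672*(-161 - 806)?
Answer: 51373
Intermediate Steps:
701197 + 672*(-161 - 806) = 701197 + 672*(-967) = 701197 - 649824 = 51373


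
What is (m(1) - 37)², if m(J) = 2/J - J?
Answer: 1296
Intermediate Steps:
m(J) = -J + 2/J
(m(1) - 37)² = ((-1*1 + 2/1) - 37)² = ((-1 + 2*1) - 37)² = ((-1 + 2) - 37)² = (1 - 37)² = (-36)² = 1296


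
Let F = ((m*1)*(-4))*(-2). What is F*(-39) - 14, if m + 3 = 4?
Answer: -326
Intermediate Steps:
m = 1 (m = -3 + 4 = 1)
F = 8 (F = ((1*1)*(-4))*(-2) = (1*(-4))*(-2) = -4*(-2) = 8)
F*(-39) - 14 = 8*(-39) - 14 = -312 - 14 = -326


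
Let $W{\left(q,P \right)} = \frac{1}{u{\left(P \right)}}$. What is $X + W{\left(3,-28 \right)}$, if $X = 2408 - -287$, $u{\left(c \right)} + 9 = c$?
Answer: $\frac{99714}{37} \approx 2695.0$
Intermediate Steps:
$u{\left(c \right)} = -9 + c$
$W{\left(q,P \right)} = \frac{1}{-9 + P}$
$X = 2695$ ($X = 2408 + 287 = 2695$)
$X + W{\left(3,-28 \right)} = 2695 + \frac{1}{-9 - 28} = 2695 + \frac{1}{-37} = 2695 - \frac{1}{37} = \frac{99714}{37}$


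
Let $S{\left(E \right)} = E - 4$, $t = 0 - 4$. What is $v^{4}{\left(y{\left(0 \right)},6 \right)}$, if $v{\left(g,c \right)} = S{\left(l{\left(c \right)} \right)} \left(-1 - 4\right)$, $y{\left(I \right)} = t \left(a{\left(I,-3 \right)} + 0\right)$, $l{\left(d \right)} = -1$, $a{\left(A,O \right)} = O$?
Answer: $390625$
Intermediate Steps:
$t = -4$ ($t = 0 - 4 = -4$)
$y{\left(I \right)} = 12$ ($y{\left(I \right)} = - 4 \left(-3 + 0\right) = \left(-4\right) \left(-3\right) = 12$)
$S{\left(E \right)} = -4 + E$ ($S{\left(E \right)} = E - 4 = -4 + E$)
$v{\left(g,c \right)} = 25$ ($v{\left(g,c \right)} = \left(-4 - 1\right) \left(-1 - 4\right) = \left(-5\right) \left(-5\right) = 25$)
$v^{4}{\left(y{\left(0 \right)},6 \right)} = 25^{4} = 390625$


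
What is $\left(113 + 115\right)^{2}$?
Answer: $51984$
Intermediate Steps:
$\left(113 + 115\right)^{2} = 228^{2} = 51984$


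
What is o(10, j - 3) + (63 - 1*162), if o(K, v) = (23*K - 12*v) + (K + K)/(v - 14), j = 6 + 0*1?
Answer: 1025/11 ≈ 93.182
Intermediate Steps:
j = 6 (j = 6 + 0 = 6)
o(K, v) = -12*v + 23*K + 2*K/(-14 + v) (o(K, v) = (-12*v + 23*K) + (2*K)/(-14 + v) = (-12*v + 23*K) + 2*K/(-14 + v) = -12*v + 23*K + 2*K/(-14 + v))
o(10, j - 3) + (63 - 1*162) = (-320*10 - 12*(6 - 3)² + 168*(6 - 3) + 23*10*(6 - 3))/(-14 + (6 - 3)) + (63 - 1*162) = (-3200 - 12*3² + 168*3 + 23*10*3)/(-14 + 3) + (63 - 162) = (-3200 - 12*9 + 504 + 690)/(-11) - 99 = -(-3200 - 108 + 504 + 690)/11 - 99 = -1/11*(-2114) - 99 = 2114/11 - 99 = 1025/11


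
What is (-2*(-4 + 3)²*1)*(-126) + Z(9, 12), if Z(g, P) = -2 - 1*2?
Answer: 248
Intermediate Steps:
Z(g, P) = -4 (Z(g, P) = -2 - 2 = -4)
(-2*(-4 + 3)²*1)*(-126) + Z(9, 12) = (-2*(-4 + 3)²*1)*(-126) - 4 = (-2*(-1)²*1)*(-126) - 4 = (-2*1*1)*(-126) - 4 = -2*1*(-126) - 4 = -2*(-126) - 4 = 252 - 4 = 248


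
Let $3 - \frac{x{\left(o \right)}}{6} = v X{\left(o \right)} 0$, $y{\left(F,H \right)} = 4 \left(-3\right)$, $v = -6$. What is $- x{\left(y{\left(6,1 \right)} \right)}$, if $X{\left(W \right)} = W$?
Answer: $-18$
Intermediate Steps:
$y{\left(F,H \right)} = -12$
$x{\left(o \right)} = 18$ ($x{\left(o \right)} = 18 - 6 - 6 o 0 = 18 - 0 = 18 + 0 = 18$)
$- x{\left(y{\left(6,1 \right)} \right)} = \left(-1\right) 18 = -18$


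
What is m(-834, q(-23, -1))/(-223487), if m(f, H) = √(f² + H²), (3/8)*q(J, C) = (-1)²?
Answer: -2*√1565017/670461 ≈ -0.0037318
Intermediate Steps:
q(J, C) = 8/3 (q(J, C) = (8/3)*(-1)² = (8/3)*1 = 8/3)
m(f, H) = √(H² + f²)
m(-834, q(-23, -1))/(-223487) = √((8/3)² + (-834)²)/(-223487) = √(64/9 + 695556)*(-1/223487) = √(6260068/9)*(-1/223487) = (2*√1565017/3)*(-1/223487) = -2*√1565017/670461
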